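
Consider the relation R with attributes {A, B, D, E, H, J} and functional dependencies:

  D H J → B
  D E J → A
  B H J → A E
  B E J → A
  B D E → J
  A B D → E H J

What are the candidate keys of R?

(A, B, D), (B, D, E), (D, H, J)

Attribute D never appears on the right-hand side of any dependency, so D must belong to every candidate key.
{D}⁺ = {D}, which is not all of the schema, so we must add further attributes.
{A, B, D}⁺: ABD→EHJ adds E, H, J → {A, B, D, E, H, J}.
{B, D, E}⁺: BDE→J adds J; DEJ→A adds A; ABD→EHJ adds H → {A, B, D, E, H, J}.
{D, H, J}⁺: DHJ→B adds B; BHJ→AE adds A, E → {A, B, D, E, H, J}.
Any other superkey contains one of these as a subset, so there are no further candidate keys.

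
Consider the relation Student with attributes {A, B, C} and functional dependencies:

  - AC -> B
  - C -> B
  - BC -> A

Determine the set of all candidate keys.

{C}

{C}⁺: C→B adds B; BC→A adds A → {A, B, C}.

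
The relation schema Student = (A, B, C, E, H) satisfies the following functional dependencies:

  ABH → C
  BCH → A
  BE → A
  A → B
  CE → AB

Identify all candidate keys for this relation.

Attributes E, H never appear on any right-hand side, so every candidate key must contain {E, H}.
{E, H}⁺ = {E, H}, which is not all of the schema, so we must add further attributes.
{A, E, H}⁺: A→B adds B; ABH→C adds C → {A, B, C, E, H}.
{B, E, H}⁺: BE→A adds A; ABH→C adds C → {A, B, C, E, H}.
{C, E, H}⁺: CE→AB adds A, B → {A, B, C, E, H}.

AEH, BEH, CEH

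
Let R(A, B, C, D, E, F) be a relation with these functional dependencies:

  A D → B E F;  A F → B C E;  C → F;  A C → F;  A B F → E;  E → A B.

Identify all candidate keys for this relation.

Attribute D never appears on the right-hand side of any dependency, so D must belong to every candidate key.
{D}⁺ = {D}, which is not all of the schema, so we must add further attributes.
{A, D}⁺: AD→BEF adds B, E, F; AF→BCE adds C → {A, B, C, D, E, F}.
{D, E}⁺: E→AB adds A, B; AD→BEF adds F; AF→BCE adds C → {A, B, C, D, E, F}.

AD, DE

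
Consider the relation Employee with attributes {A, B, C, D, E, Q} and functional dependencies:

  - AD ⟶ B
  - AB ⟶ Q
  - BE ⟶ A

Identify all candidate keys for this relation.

Attributes C, D, E never appear on any right-hand side, so every candidate key must contain {C, D, E}.
{C, D, E}⁺ = {C, D, E}, which is not all of the schema, so we must add further attributes.
{A, C, D, E}⁺: AD→B adds B; AB→Q adds Q → {A, B, C, D, E, Q}. Minimal: {C, D, E}⁺ = {C, D, E}; {A, D, E}⁺ = {A, B, D, E, Q}; {A, C, E}⁺ = {A, C, E}; … — none reach the full schema.
{B, C, D, E}⁺: BE→A adds A; AB→Q adds Q → {A, B, C, D, E, Q}. Minimal: {C, D, E}⁺ = {C, D, E}; {B, D, E}⁺ = {A, B, D, E, Q}; {B, C, E}⁺ = {A, B, C, E, Q}; … — none reach the full schema.

{A, C, D, E}, {B, C, D, E}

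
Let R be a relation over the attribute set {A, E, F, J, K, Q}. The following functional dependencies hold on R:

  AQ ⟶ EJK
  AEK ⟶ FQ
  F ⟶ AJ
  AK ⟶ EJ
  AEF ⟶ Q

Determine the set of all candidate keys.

AK, AQ, EF, FK, FQ

{A, K}⁺: AK→EJ adds E, J; AEK→FQ adds F, Q → {A, E, F, J, K, Q}. Minimal: {K}⁺ = {K}; {A}⁺ = {A} — none reach the full schema.
{A, Q}⁺: AQ→EJK adds E, J, K; AEK→FQ adds F → {A, E, F, J, K, Q}. Minimal: {Q}⁺ = {Q}; {A}⁺ = {A} — none reach the full schema.
{E, F}⁺: F→AJ adds A, J; AEF→Q adds Q; AQ→EJK adds K → {A, E, F, J, K, Q}. Minimal: {F}⁺ = {A, F, J}; {E}⁺ = {E} — none reach the full schema.
{F, K}⁺: F→AJ adds A, J; AK→EJ adds E; AEF→Q adds Q → {A, E, F, J, K, Q}. Minimal: {K}⁺ = {K}; {F}⁺ = {A, F, J} — none reach the full schema.
{F, Q}⁺: F→AJ adds A, J; AQ→EJK adds E, K → {A, E, F, J, K, Q}. Minimal: {Q}⁺ = {Q}; {F}⁺ = {A, F, J} — none reach the full schema.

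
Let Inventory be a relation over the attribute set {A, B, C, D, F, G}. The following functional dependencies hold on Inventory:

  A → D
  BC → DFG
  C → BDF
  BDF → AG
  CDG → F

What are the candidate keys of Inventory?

Attribute C never appears on the right-hand side of any dependency, so C must belong to every candidate key.
{C}⁺ = {A, B, C, D, F, G}, which is all of the schema, so {C} is the only candidate key.

(C)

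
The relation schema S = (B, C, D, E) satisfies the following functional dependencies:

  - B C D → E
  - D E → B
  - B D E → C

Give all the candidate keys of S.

(D, E); (B, C, D)

{D, E}⁺: DE→B adds B; BDE→C adds C → {B, C, D, E}. Minimal: {E}⁺ = {E}; {D}⁺ = {D} — none reach the full schema.
{B, C, D}⁺: BCD→E adds E → {B, C, D, E}. Minimal: {C, D}⁺ = {C, D}; {B, D}⁺ = {B, D}; {B, C}⁺ = {B, C} — none reach the full schema.
Any other superkey contains one of these as a subset, so there are no further candidate keys.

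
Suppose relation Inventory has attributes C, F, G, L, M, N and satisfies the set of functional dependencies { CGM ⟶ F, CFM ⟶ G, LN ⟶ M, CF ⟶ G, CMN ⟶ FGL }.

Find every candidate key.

Attributes C, N never appear on any right-hand side, so every candidate key must contain {C, N}.
{C, N}⁺ = {C, N}, which is not all of the schema, so we must add further attributes.
{C, L, N}⁺: LN→M adds M; CMN→FGL adds F, G → {C, F, G, L, M, N}. Minimal: {L, N}⁺ = {L, M, N}; {C, N}⁺ = {C, N}; {C, L}⁺ = {C, L} — none reach the full schema.
{C, M, N}⁺: CMN→FGL adds F, G, L → {C, F, G, L, M, N}. Minimal: {M, N}⁺ = {M, N}; {C, N}⁺ = {C, N}; {C, M}⁺ = {C, M} — none reach the full schema.
Any other superkey contains one of these as a subset, so there are no further candidate keys.

CLN, CMN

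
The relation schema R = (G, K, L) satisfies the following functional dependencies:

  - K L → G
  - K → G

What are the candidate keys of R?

KL

{K, L}⁺: KL→G adds G → {G, K, L}.
No other minimal superkey exists.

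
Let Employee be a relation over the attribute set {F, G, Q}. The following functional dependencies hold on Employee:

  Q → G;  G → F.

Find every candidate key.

{Q}⁺: Q→G adds G; G→F adds F → {F, G, Q}.
No other minimal superkey exists.

(Q)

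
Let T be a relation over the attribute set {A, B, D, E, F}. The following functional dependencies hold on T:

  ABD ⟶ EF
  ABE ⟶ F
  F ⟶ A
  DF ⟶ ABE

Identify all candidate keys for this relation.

Attribute D never appears on the right-hand side of any dependency, so D must belong to every candidate key.
{D}⁺ = {D}, which is not all of the schema, so we must add further attributes.
{D, F}⁺: F→A adds A; DF→ABE adds B, E → {A, B, D, E, F}.
{A, B, D}⁺: ABD→EF adds E, F → {A, B, D, E, F}.

{D, F}, {A, B, D}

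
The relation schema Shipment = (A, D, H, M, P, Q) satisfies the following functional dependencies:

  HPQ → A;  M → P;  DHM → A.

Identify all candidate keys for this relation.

DHMQ

Attributes D, H, M, Q never appear on any right-hand side, so every candidate key must contain {D, H, M, Q}.
{D, H, M, Q}⁺ = {A, D, H, M, P, Q}, which is all of the schema, so {D, H, M, Q} is the only candidate key.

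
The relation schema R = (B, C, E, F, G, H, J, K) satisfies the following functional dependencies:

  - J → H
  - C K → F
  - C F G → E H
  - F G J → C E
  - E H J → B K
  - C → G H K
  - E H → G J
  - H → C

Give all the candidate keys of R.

C; H; J

{C}⁺: C→GHK adds G, H, K; CK→F adds F; CFG→EH adds E; EH→GJ adds J; EHJ→BK adds B → {B, C, E, F, G, H, J, K}.
{H}⁺: H→C adds C; C→GHK adds G, K; CK→F adds F; CFG→EH adds E; EH→GJ adds J; EHJ→BK adds B → {B, C, E, F, G, H, J, K}.
{J}⁺: J→H adds H; H→C adds C; C→GHK adds G, K; CK→F adds F; CFG→EH adds E; EHJ→BK adds B → {B, C, E, F, G, H, J, K}.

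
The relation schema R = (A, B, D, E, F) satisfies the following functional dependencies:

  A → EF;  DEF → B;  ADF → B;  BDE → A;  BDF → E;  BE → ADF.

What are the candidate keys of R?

{A, B}, {A, D}, {B, E}, {B, D, F}, {D, E, F}

{A, B}⁺: A→EF adds E, F; BE→ADF adds D → {A, B, D, E, F}. Minimal: {B}⁺ = {B}; {A}⁺ = {A, E, F} — none reach the full schema.
{A, D}⁺: A→EF adds E, F; DEF→B adds B → {A, B, D, E, F}. Minimal: {D}⁺ = {D}; {A}⁺ = {A, E, F} — none reach the full schema.
{B, E}⁺: BE→ADF adds A, D, F → {A, B, D, E, F}. Minimal: {E}⁺ = {E}; {B}⁺ = {B} — none reach the full schema.
{B, D, F}⁺: BDF→E adds E; BE→ADF adds A → {A, B, D, E, F}. Minimal: {D, F}⁺ = {D, F}; {B, F}⁺ = {B, F}; {B, D}⁺ = {B, D} — none reach the full schema.
{D, E, F}⁺: DEF→B adds B; BDE→A adds A → {A, B, D, E, F}. Minimal: {E, F}⁺ = {E, F}; {D, F}⁺ = {D, F}; {D, E}⁺ = {D, E} — none reach the full schema.
Any other superkey contains one of these as a subset, so there are no further candidate keys.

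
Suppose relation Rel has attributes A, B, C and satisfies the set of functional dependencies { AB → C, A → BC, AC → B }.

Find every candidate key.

{A}⁺: A→BC adds B, C → {A, B, C}.

A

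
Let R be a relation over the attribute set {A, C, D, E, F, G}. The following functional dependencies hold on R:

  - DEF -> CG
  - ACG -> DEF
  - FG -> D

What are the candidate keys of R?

ACG, ADEF, AEFG

Attribute A never appears on the right-hand side of any dependency, so A must belong to every candidate key.
{A}⁺ = {A}, which is not all of the schema, so we must add further attributes.
{A, C, G}⁺: ACG→DEF adds D, E, F → {A, C, D, E, F, G}.
{A, D, E, F}⁺: DEF→CG adds C, G → {A, C, D, E, F, G}.
{A, E, F, G}⁺: FG→D adds D; DEF→CG adds C → {A, C, D, E, F, G}.
Any other superkey contains one of these as a subset, so there are no further candidate keys.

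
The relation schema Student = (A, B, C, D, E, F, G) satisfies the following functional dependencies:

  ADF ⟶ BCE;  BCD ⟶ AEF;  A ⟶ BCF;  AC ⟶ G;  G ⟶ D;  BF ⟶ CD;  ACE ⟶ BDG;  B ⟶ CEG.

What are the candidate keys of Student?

{A}⁺: A→BCF adds B, C, F; AC→G adds G; G→D adds D; B→CEG adds E → {A, B, C, D, E, F, G}.
{B}⁺: B→CEG adds C, E, G; G→D adds D; BCD→AEF adds A, F → {A, B, C, D, E, F, G}.

{A}, {B}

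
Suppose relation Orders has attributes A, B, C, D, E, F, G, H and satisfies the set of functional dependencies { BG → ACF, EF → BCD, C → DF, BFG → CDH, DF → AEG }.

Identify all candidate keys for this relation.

(C), (B, G), (D, F), (E, F)

{C}⁺: C→DF adds D, F; DF→AEG adds A, E, G; EF→BCD adds B; BFG→CDH adds H → {A, B, C, D, E, F, G, H}.
{B, G}⁺: BG→ACF adds A, C, F; C→DF adds D; BFG→CDH adds H; DF→AEG adds E → {A, B, C, D, E, F, G, H}. Minimal: {G}⁺ = {G}; {B}⁺ = {B} — none reach the full schema.
{D, F}⁺: DF→AEG adds A, E, G; EF→BCD adds B, C; BFG→CDH adds H → {A, B, C, D, E, F, G, H}. Minimal: {F}⁺ = {F}; {D}⁺ = {D} — none reach the full schema.
{E, F}⁺: EF→BCD adds B, C, D; DF→AEG adds A, G; BFG→CDH adds H → {A, B, C, D, E, F, G, H}. Minimal: {F}⁺ = {F}; {E}⁺ = {E} — none reach the full schema.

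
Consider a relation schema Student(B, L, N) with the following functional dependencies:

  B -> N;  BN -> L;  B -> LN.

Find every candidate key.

Attribute B never appears on the right-hand side of any dependency, so B must belong to every candidate key.
{B}⁺ = {B, L, N}, which is all of the schema, so {B} is the only candidate key.

{B}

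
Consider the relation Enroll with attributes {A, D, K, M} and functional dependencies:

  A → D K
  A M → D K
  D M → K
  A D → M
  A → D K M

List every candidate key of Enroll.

{A}

{A}⁺: A→DK adds D, K; AD→M adds M → {A, D, K, M}.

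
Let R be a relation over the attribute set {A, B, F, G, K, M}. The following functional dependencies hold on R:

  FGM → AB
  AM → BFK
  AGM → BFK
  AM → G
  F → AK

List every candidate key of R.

AM, FM

Attribute M never appears on the right-hand side of any dependency, so M must belong to every candidate key.
{M}⁺ = {M}, which is not all of the schema, so we must add further attributes.
{A, M}⁺: AM→BFK adds B, F, K; AM→G adds G → {A, B, F, G, K, M}. Minimal: {M}⁺ = {M}; {A}⁺ = {A} — none reach the full schema.
{F, M}⁺: F→AK adds A, K; AM→BFK adds B; AM→G adds G → {A, B, F, G, K, M}. Minimal: {M}⁺ = {M}; {F}⁺ = {A, F, K} — none reach the full schema.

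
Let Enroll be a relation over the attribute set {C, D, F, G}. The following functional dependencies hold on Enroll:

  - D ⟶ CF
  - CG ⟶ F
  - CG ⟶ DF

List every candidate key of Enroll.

{C, G}, {D, G}

Attribute G never appears on the right-hand side of any dependency, so G must belong to every candidate key.
{G}⁺ = {G}, which is not all of the schema, so we must add further attributes.
{C, G}⁺: CG→F adds F; CG→DF adds D → {C, D, F, G}. Minimal: {G}⁺ = {G}; {C}⁺ = {C} — none reach the full schema.
{D, G}⁺: D→CF adds C, F → {C, D, F, G}. Minimal: {G}⁺ = {G}; {D}⁺ = {C, D, F} — none reach the full schema.
Any other superkey contains one of these as a subset, so there are no further candidate keys.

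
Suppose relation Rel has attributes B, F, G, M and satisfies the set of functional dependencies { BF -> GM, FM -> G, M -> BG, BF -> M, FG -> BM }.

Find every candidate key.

Attribute F never appears on the right-hand side of any dependency, so F must belong to every candidate key.
{F}⁺ = {F}, which is not all of the schema, so we must add further attributes.
{B, F}⁺: BF→GM adds G, M → {B, F, G, M}.
{F, G}⁺: FG→BM adds B, M → {B, F, G, M}.
{F, M}⁺: FM→G adds G; M→BG adds B → {B, F, G, M}.

(B, F), (F, G), (F, M)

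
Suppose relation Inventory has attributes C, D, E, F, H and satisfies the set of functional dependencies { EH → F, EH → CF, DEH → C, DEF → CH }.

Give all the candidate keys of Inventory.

Attributes D, E never appear on any right-hand side, so every candidate key must contain {D, E}.
{D, E}⁺ = {D, E}, which is not all of the schema, so we must add further attributes.
{D, E, F}⁺: DEF→CH adds C, H → {C, D, E, F, H}. Minimal: {E, F}⁺ = {E, F}; {D, F}⁺ = {D, F}; {D, E}⁺ = {D, E} — none reach the full schema.
{D, E, H}⁺: EH→F adds F; EH→CF adds C → {C, D, E, F, H}. Minimal: {E, H}⁺ = {C, E, F, H}; {D, H}⁺ = {D, H}; {D, E}⁺ = {D, E} — none reach the full schema.

(D, E, F), (D, E, H)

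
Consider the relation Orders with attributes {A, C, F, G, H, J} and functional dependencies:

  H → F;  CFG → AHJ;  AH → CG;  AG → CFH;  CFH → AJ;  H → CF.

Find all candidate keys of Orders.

{H}; {A, G}; {C, F, G}

{H}⁺: H→F adds F; H→CF adds C; CFH→AJ adds A, J; AH→CG adds G → {A, C, F, G, H, J}.
{A, G}⁺: AG→CFH adds C, F, H; CFH→AJ adds J → {A, C, F, G, H, J}. Minimal: {G}⁺ = {G}; {A}⁺ = {A} — none reach the full schema.
{C, F, G}⁺: CFG→AHJ adds A, H, J → {A, C, F, G, H, J}. Minimal: {F, G}⁺ = {F, G}; {C, G}⁺ = {C, G}; {C, F}⁺ = {C, F} — none reach the full schema.
Any other superkey contains one of these as a subset, so there are no further candidate keys.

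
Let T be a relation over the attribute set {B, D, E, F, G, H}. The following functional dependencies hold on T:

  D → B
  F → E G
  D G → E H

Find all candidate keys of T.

(D, F)

Attributes D, F never appear on any right-hand side, so every candidate key must contain {D, F}.
{D, F}⁺ = {B, D, E, F, G, H}, which is all of the schema, so {D, F} is the only candidate key.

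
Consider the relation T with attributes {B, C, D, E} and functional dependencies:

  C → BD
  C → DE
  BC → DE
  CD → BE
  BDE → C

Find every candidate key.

C, BDE

{C}⁺: C→BD adds B, D; C→DE adds E → {B, C, D, E}.
{B, D, E}⁺: BDE→C adds C → {B, C, D, E}. Minimal: {D, E}⁺ = {D, E}; {B, E}⁺ = {B, E}; {B, D}⁺ = {B, D} — none reach the full schema.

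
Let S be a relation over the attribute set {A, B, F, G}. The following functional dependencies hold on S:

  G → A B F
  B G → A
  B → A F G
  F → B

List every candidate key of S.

{B}⁺: B→AFG adds A, F, G → {A, B, F, G}.
{F}⁺: F→B adds B; B→AFG adds A, G → {A, B, F, G}.
{G}⁺: G→ABF adds A, B, F → {A, B, F, G}.

B, F, G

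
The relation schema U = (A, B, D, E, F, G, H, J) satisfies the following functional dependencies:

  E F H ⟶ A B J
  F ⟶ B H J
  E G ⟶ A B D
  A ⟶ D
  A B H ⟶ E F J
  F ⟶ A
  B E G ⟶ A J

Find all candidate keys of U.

{F, G}; {E, G, H}; {A, B, G, H}

{F, G}⁺: F→BHJ adds B, H, J; F→A adds A; A→D adds D; ABH→EFJ adds E → {A, B, D, E, F, G, H, J}.
{E, G, H}⁺: EG→ABD adds A, B, D; ABH→EFJ adds F, J → {A, B, D, E, F, G, H, J}.
{A, B, G, H}⁺: A→D adds D; ABH→EFJ adds E, F, J → {A, B, D, E, F, G, H, J}.
Any other superkey contains one of these as a subset, so there are no further candidate keys.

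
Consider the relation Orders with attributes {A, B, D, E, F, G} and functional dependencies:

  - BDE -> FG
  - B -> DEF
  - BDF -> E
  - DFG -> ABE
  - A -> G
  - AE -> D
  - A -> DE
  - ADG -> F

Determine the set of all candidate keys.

{A}⁺: A→G adds G; A→DE adds D, E; ADG→F adds F; DFG→ABE adds B → {A, B, D, E, F, G}.
{B}⁺: B→DEF adds D, E, F; BDE→FG adds G; DFG→ABE adds A → {A, B, D, E, F, G}.
{D, F, G}⁺: DFG→ABE adds A, B, E → {A, B, D, E, F, G}.
Any other superkey contains one of these as a subset, so there are no further candidate keys.

{A}, {B}, {D, F, G}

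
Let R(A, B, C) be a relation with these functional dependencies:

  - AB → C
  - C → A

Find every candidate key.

Attribute B never appears on the right-hand side of any dependency, so B must belong to every candidate key.
{B}⁺ = {B}, which is not all of the schema, so we must add further attributes.
{A, B}⁺: AB→C adds C → {A, B, C}. Minimal: {B}⁺ = {B}; {A}⁺ = {A} — none reach the full schema.
{B, C}⁺: C→A adds A → {A, B, C}. Minimal: {C}⁺ = {A, C}; {B}⁺ = {B} — none reach the full schema.
Any other superkey contains one of these as a subset, so there are no further candidate keys.

AB, BC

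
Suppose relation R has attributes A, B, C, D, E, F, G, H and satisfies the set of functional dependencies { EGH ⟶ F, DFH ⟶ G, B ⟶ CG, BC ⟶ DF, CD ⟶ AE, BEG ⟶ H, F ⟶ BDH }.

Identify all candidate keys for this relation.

{B}⁺: B→CG adds C, G; BC→DF adds D, F; CD→AE adds A, E; BEG→H adds H → {A, B, C, D, E, F, G, H}.
{F}⁺: F→BDH adds B, D, H; DFH→G adds G; B→CG adds C; CD→AE adds A, E → {A, B, C, D, E, F, G, H}.
{E, G, H}⁺: EGH→F adds F; F→BDH adds B, D; B→CG adds C; CD→AE adds A → {A, B, C, D, E, F, G, H}. Minimal: {G, H}⁺ = {G, H}; {E, H}⁺ = {E, H}; {E, G}⁺ = {E, G} — none reach the full schema.
{C, D, G, H}⁺: CD→AE adds A, E; EGH→F adds F; F→BDH adds B → {A, B, C, D, E, F, G, H}. Minimal: {D, G, H}⁺ = {D, G, H}; {C, G, H}⁺ = {C, G, H}; {C, D, H}⁺ = {A, C, D, E, H}; … — none reach the full schema.
Any other superkey contains one of these as a subset, so there are no further candidate keys.

{B}; {F}; {E, G, H}; {C, D, G, H}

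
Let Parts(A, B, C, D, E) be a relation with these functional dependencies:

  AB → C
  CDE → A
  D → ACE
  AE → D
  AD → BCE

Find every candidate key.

{D}⁺: D→ACE adds A, C, E; AD→BCE adds B → {A, B, C, D, E}.
{A, E}⁺: AE→D adds D; AD→BCE adds B, C → {A, B, C, D, E}.

{D}; {A, E}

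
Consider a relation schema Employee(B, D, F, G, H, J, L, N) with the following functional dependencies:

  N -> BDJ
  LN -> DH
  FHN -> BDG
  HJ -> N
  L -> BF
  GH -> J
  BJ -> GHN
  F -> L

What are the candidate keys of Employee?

{F, J}; {F, N}; {J, L}; {L, N}; {F, G, H}; {G, H, L}

{F, J}⁺: F→L adds L; L→BF adds B; BJ→GHN adds G, H, N; N→BDJ adds D → {B, D, F, G, H, J, L, N}. Minimal: {J}⁺ = {J}; {F}⁺ = {B, F, L} — none reach the full schema.
{F, N}⁺: N→BDJ adds B, D, J; BJ→GHN adds G, H; F→L adds L → {B, D, F, G, H, J, L, N}. Minimal: {N}⁺ = {B, D, G, H, J, N}; {F}⁺ = {B, F, L} — none reach the full schema.
{J, L}⁺: L→BF adds B, F; BJ→GHN adds G, H, N; N→BDJ adds D → {B, D, F, G, H, J, L, N}. Minimal: {L}⁺ = {B, F, L}; {J}⁺ = {J} — none reach the full schema.
{L, N}⁺: N→BDJ adds B, D, J; LN→DH adds H; L→BF adds F; BJ→GHN adds G → {B, D, F, G, H, J, L, N}. Minimal: {N}⁺ = {B, D, G, H, J, N}; {L}⁺ = {B, F, L} — none reach the full schema.
{F, G, H}⁺: GH→J adds J; F→L adds L; HJ→N adds N; L→BF adds B; N→BDJ adds D → {B, D, F, G, H, J, L, N}. Minimal: {G, H}⁺ = {B, D, G, H, J, N}; {F, H}⁺ = {B, F, H, L}; {F, G}⁺ = {B, F, G, L} — none reach the full schema.
{G, H, L}⁺: L→BF adds B, F; GH→J adds J; BJ→GHN adds N; N→BDJ adds D → {B, D, F, G, H, J, L, N}. Minimal: {H, L}⁺ = {B, F, H, L}; {G, L}⁺ = {B, F, G, L}; {G, H}⁺ = {B, D, G, H, J, N} — none reach the full schema.
Any other superkey contains one of these as a subset, so there are no further candidate keys.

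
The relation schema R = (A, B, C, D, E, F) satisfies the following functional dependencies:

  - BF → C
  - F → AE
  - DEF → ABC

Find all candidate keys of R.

Attributes D, F never appear on any right-hand side, so every candidate key must contain {D, F}.
{D, F}⁺ = {A, B, C, D, E, F}, which is all of the schema, so {D, F} is the only candidate key.

(D, F)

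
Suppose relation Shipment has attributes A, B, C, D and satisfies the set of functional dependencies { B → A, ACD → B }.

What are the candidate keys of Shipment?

Attributes C, D never appear on any right-hand side, so every candidate key must contain {C, D}.
{C, D}⁺ = {C, D}, which is not all of the schema, so we must add further attributes.
{A, C, D}⁺: ACD→B adds B → {A, B, C, D}. Minimal: {C, D}⁺ = {C, D}; {A, D}⁺ = {A, D}; {A, C}⁺ = {A, C} — none reach the full schema.
{B, C, D}⁺: B→A adds A → {A, B, C, D}. Minimal: {C, D}⁺ = {C, D}; {B, D}⁺ = {A, B, D}; {B, C}⁺ = {A, B, C} — none reach the full schema.

(A, C, D), (B, C, D)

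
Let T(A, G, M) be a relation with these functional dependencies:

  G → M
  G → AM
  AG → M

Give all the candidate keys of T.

{G}

Attribute G never appears on the right-hand side of any dependency, so G must belong to every candidate key.
{G}⁺ = {A, G, M}, which is all of the schema, so {G} is the only candidate key.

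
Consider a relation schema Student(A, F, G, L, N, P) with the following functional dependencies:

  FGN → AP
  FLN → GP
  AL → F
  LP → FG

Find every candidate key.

Attributes L, N never appear on any right-hand side, so every candidate key must contain {L, N}.
{L, N}⁺ = {L, N}, which is not all of the schema, so we must add further attributes.
{A, L, N}⁺: AL→F adds F; FLN→GP adds G, P → {A, F, G, L, N, P}. Minimal: {L, N}⁺ = {L, N}; {A, N}⁺ = {A, N}; {A, L}⁺ = {A, F, L} — none reach the full schema.
{F, L, N}⁺: FLN→GP adds G, P; FGN→AP adds A → {A, F, G, L, N, P}. Minimal: {L, N}⁺ = {L, N}; {F, N}⁺ = {F, N}; {F, L}⁺ = {F, L} — none reach the full schema.
{L, N, P}⁺: LP→FG adds F, G; FGN→AP adds A → {A, F, G, L, N, P}. Minimal: {N, P}⁺ = {N, P}; {L, P}⁺ = {F, G, L, P}; {L, N}⁺ = {L, N} — none reach the full schema.
Any other superkey contains one of these as a subset, so there are no further candidate keys.

ALN, FLN, LNP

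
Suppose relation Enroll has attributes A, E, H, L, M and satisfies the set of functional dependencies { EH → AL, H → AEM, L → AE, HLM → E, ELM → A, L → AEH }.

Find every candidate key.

{H}⁺: H→AEM adds A, E, M; EH→AL adds L → {A, E, H, L, M}.
{L}⁺: L→AE adds A, E; L→AEH adds H; H→AEM adds M → {A, E, H, L, M}.
Any other superkey contains one of these as a subset, so there are no further candidate keys.

{H}, {L}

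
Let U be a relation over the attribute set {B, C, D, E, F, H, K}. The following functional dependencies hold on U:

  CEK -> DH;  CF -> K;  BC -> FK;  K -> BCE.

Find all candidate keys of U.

{K}⁺: K→BCE adds B, C, E; CEK→DH adds D, H; BC→FK adds F → {B, C, D, E, F, H, K}.
{B, C}⁺: BC→FK adds F, K; K→BCE adds E; CEK→DH adds D, H → {B, C, D, E, F, H, K}. Minimal: {C}⁺ = {C}; {B}⁺ = {B} — none reach the full schema.
{C, F}⁺: CF→K adds K; K→BCE adds B, E; CEK→DH adds D, H → {B, C, D, E, F, H, K}. Minimal: {F}⁺ = {F}; {C}⁺ = {C} — none reach the full schema.
Any other superkey contains one of these as a subset, so there are no further candidate keys.

(K); (B, C); (C, F)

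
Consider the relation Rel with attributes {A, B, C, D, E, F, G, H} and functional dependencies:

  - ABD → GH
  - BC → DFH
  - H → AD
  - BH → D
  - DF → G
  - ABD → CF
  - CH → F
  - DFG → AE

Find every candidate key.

Attribute B never appears on the right-hand side of any dependency, so B must belong to every candidate key.
{B}⁺ = {B}, which is not all of the schema, so we must add further attributes.
{B, C}⁺: BC→DFH adds D, F, H; H→AD adds A; DF→G adds G; DFG→AE adds E → {A, B, C, D, E, F, G, H}.
{B, H}⁺: H→AD adds A, D; ABD→CF adds C, F; ABD→GH adds G; DFG→AE adds E → {A, B, C, D, E, F, G, H}.
{A, B, D}⁺: ABD→GH adds G, H; ABD→CF adds C, F; DFG→AE adds E → {A, B, C, D, E, F, G, H}.
{B, D, F}⁺: DF→G adds G; DFG→AE adds A, E; ABD→GH adds H; ABD→CF adds C → {A, B, C, D, E, F, G, H}.

BC; BH; ABD; BDF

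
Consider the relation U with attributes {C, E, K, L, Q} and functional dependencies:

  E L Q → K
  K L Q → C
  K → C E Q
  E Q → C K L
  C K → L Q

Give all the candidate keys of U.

{K}⁺: K→CEQ adds C, E, Q; EQ→CKL adds L → {C, E, K, L, Q}.
{E, Q}⁺: EQ→CKL adds C, K, L → {C, E, K, L, Q}.
Any other superkey contains one of these as a subset, so there are no further candidate keys.

{K}, {E, Q}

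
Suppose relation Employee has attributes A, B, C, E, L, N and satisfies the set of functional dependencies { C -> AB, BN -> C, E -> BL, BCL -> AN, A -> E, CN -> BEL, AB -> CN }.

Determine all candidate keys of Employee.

{A}⁺: A→E adds E; E→BL adds B, L; AB→CN adds C, N → {A, B, C, E, L, N}.
{C}⁺: C→AB adds A, B; A→E adds E; AB→CN adds N; E→BL adds L → {A, B, C, E, L, N}.
{B, N}⁺: BN→C adds C; CN→BEL adds E, L; C→AB adds A → {A, B, C, E, L, N}. Minimal: {N}⁺ = {N}; {B}⁺ = {B} — none reach the full schema.
{E, N}⁺: E→BL adds B, L; BN→C adds C; BCL→AN adds A → {A, B, C, E, L, N}. Minimal: {N}⁺ = {N}; {E}⁺ = {B, E, L} — none reach the full schema.
Any other superkey contains one of these as a subset, so there are no further candidate keys.

A, C, BN, EN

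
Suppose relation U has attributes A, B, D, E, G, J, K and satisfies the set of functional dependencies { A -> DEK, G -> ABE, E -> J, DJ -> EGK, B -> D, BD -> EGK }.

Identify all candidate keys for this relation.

{A}⁺: A→DEK adds D, E, K; E→J adds J; DJ→EGK adds G; G→ABE adds B → {A, B, D, E, G, J, K}.
{B}⁺: B→D adds D; BD→EGK adds E, G, K; G→ABE adds A; E→J adds J → {A, B, D, E, G, J, K}.
{G}⁺: G→ABE adds A, B, E; E→J adds J; B→D adds D; BD→EGK adds K → {A, B, D, E, G, J, K}.
{D, E}⁺: E→J adds J; DJ→EGK adds G, K; G→ABE adds A, B → {A, B, D, E, G, J, K}. Minimal: {E}⁺ = {E, J}; {D}⁺ = {D} — none reach the full schema.
{D, J}⁺: DJ→EGK adds E, G, K; G→ABE adds A, B → {A, B, D, E, G, J, K}. Minimal: {J}⁺ = {J}; {D}⁺ = {D} — none reach the full schema.
Any other superkey contains one of these as a subset, so there are no further candidate keys.

A; B; G; DE; DJ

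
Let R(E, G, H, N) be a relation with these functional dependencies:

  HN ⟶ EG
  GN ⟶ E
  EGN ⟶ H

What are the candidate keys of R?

Attribute N never appears on the right-hand side of any dependency, so N must belong to every candidate key.
{N}⁺ = {N}, which is not all of the schema, so we must add further attributes.
{G, N}⁺: GN→E adds E; EGN→H adds H → {E, G, H, N}. Minimal: {N}⁺ = {N}; {G}⁺ = {G} — none reach the full schema.
{H, N}⁺: HN→EG adds E, G → {E, G, H, N}. Minimal: {N}⁺ = {N}; {H}⁺ = {H} — none reach the full schema.

{G, N}, {H, N}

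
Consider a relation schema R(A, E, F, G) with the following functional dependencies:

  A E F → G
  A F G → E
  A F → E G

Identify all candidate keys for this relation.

Attributes A, F never appear on any right-hand side, so every candidate key must contain {A, F}.
{A, F}⁺ = {A, E, F, G}, which is all of the schema, so {A, F} is the only candidate key.

{A, F}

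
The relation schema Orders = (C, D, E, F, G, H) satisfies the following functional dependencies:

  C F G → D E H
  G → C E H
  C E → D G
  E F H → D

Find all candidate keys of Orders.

Attribute F never appears on the right-hand side of any dependency, so F must belong to every candidate key.
{F}⁺ = {F}, which is not all of the schema, so we must add further attributes.
{F, G}⁺: G→CEH adds C, E, H; CE→DG adds D → {C, D, E, F, G, H}. Minimal: {G}⁺ = {C, D, E, G, H}; {F}⁺ = {F} — none reach the full schema.
{C, E, F}⁺: CE→DG adds D, G; CFG→DEH adds H → {C, D, E, F, G, H}. Minimal: {E, F}⁺ = {E, F}; {C, F}⁺ = {C, F}; {C, E}⁺ = {C, D, E, G, H} — none reach the full schema.
Any other superkey contains one of these as a subset, so there are no further candidate keys.

{F, G}, {C, E, F}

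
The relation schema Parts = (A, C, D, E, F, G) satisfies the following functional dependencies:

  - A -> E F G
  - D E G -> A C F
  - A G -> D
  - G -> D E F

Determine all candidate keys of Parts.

{A}, {G}

{A}⁺: A→EFG adds E, F, G; AG→D adds D; DEG→ACF adds C → {A, C, D, E, F, G}.
{G}⁺: G→DEF adds D, E, F; DEG→ACF adds A, C → {A, C, D, E, F, G}.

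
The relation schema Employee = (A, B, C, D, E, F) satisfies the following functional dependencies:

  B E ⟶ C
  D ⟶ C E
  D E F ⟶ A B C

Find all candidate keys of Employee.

Attributes D, F never appear on any right-hand side, so every candidate key must contain {D, F}.
{D, F}⁺ = {A, B, C, D, E, F}, which is all of the schema, so {D, F} is the only candidate key.

(D, F)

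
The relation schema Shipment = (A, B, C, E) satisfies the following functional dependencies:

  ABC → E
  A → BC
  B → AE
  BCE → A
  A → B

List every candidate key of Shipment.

A, B

{A}⁺: A→BC adds B, C; B→AE adds E → {A, B, C, E}.
{B}⁺: B→AE adds A, E; A→BC adds C → {A, B, C, E}.
Any other superkey contains one of these as a subset, so there are no further candidate keys.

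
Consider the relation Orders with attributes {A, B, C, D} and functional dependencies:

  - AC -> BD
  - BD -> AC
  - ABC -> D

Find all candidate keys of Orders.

{A, C}, {B, D}

{A, C}⁺: AC→BD adds B, D → {A, B, C, D}. Minimal: {C}⁺ = {C}; {A}⁺ = {A} — none reach the full schema.
{B, D}⁺: BD→AC adds A, C → {A, B, C, D}. Minimal: {D}⁺ = {D}; {B}⁺ = {B} — none reach the full schema.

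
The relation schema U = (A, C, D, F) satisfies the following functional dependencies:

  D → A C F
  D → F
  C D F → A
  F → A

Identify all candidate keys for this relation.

{D}⁺: D→ACF adds A, C, F → {A, C, D, F}.
No other minimal superkey exists.

D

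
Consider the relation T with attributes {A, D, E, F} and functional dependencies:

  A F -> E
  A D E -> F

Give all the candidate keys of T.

{A, D, E}⁺: ADE→F adds F → {A, D, E, F}.
{A, D, F}⁺: AF→E adds E → {A, D, E, F}.
Any other superkey contains one of these as a subset, so there are no further candidate keys.

ADE, ADF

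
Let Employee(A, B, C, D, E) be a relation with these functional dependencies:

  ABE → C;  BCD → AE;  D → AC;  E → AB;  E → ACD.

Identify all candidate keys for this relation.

E, BD

{E}⁺: E→AB adds A, B; E→ACD adds C, D → {A, B, C, D, E}.
{B, D}⁺: D→AC adds A, C; BCD→AE adds E → {A, B, C, D, E}. Minimal: {D}⁺ = {A, C, D}; {B}⁺ = {B} — none reach the full schema.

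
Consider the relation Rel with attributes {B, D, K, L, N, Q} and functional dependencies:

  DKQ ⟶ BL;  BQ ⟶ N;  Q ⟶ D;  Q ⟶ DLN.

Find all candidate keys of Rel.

{K, Q}

{K, Q}⁺: Q→D adds D; Q→DLN adds L, N; DKQ→BL adds B → {B, D, K, L, N, Q}. Minimal: {Q}⁺ = {D, L, N, Q}; {K}⁺ = {K} — none reach the full schema.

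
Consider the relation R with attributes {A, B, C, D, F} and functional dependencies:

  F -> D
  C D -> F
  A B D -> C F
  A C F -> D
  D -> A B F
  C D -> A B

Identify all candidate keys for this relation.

{D}⁺: D→ABF adds A, B, F; ABD→CF adds C → {A, B, C, D, F}.
{F}⁺: F→D adds D; D→ABF adds A, B; ABD→CF adds C → {A, B, C, D, F}.

{D}, {F}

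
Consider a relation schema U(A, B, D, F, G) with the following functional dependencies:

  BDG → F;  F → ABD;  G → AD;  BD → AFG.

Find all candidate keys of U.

{F}⁺: F→ABD adds A, B, D; BD→AFG adds G → {A, B, D, F, G}.
{B, D}⁺: BD→AFG adds A, F, G → {A, B, D, F, G}. Minimal: {D}⁺ = {D}; {B}⁺ = {B} — none reach the full schema.
{B, G}⁺: G→AD adds A, D; BD→AFG adds F → {A, B, D, F, G}. Minimal: {G}⁺ = {A, D, G}; {B}⁺ = {B} — none reach the full schema.
Any other superkey contains one of these as a subset, so there are no further candidate keys.

{F}, {B, D}, {B, G}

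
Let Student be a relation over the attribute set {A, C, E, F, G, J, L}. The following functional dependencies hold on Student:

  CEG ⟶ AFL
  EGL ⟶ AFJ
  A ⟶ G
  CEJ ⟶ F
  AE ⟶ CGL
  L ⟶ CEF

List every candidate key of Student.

AE; AL; GL; CEG

{A, E}⁺: A→G adds G; AE→CGL adds C, L; L→CEF adds F; EGL→AFJ adds J → {A, C, E, F, G, J, L}. Minimal: {E}⁺ = {E}; {A}⁺ = {A, G} — none reach the full schema.
{A, L}⁺: A→G adds G; L→CEF adds C, E, F; EGL→AFJ adds J → {A, C, E, F, G, J, L}. Minimal: {L}⁺ = {C, E, F, L}; {A}⁺ = {A, G} — none reach the full schema.
{G, L}⁺: L→CEF adds C, E, F; CEG→AFL adds A; EGL→AFJ adds J → {A, C, E, F, G, J, L}. Minimal: {L}⁺ = {C, E, F, L}; {G}⁺ = {G} — none reach the full schema.
{C, E, G}⁺: CEG→AFL adds A, F, L; EGL→AFJ adds J → {A, C, E, F, G, J, L}. Minimal: {E, G}⁺ = {E, G}; {C, G}⁺ = {C, G}; {C, E}⁺ = {C, E} — none reach the full schema.
Any other superkey contains one of these as a subset, so there are no further candidate keys.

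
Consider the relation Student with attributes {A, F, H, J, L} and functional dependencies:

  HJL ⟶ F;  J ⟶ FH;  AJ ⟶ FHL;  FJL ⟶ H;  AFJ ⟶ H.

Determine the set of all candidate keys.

Attributes A, J never appear on any right-hand side, so every candidate key must contain {A, J}.
{A, J}⁺ = {A, F, H, J, L}, which is all of the schema, so {A, J} is the only candidate key.

{A, J}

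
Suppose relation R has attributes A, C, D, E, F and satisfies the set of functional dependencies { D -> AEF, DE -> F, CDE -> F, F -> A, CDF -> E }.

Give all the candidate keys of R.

Attributes C, D never appear on any right-hand side, so every candidate key must contain {C, D}.
{C, D}⁺ = {A, C, D, E, F}, which is all of the schema, so {C, D} is the only candidate key.

{C, D}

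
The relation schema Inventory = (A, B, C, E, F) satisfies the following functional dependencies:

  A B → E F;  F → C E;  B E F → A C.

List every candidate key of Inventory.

Attribute B never appears on the right-hand side of any dependency, so B must belong to every candidate key.
{B}⁺ = {B}, which is not all of the schema, so we must add further attributes.
{A, B}⁺: AB→EF adds E, F; F→CE adds C → {A, B, C, E, F}. Minimal: {B}⁺ = {B}; {A}⁺ = {A} — none reach the full schema.
{B, F}⁺: F→CE adds C, E; BEF→AC adds A → {A, B, C, E, F}. Minimal: {F}⁺ = {C, E, F}; {B}⁺ = {B} — none reach the full schema.
Any other superkey contains one of these as a subset, so there are no further candidate keys.

{A, B}, {B, F}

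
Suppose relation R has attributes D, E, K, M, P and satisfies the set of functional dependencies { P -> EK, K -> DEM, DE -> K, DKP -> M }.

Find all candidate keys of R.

Attribute P never appears on the right-hand side of any dependency, so P must belong to every candidate key.
{P}⁺ = {D, E, K, M, P}, which is all of the schema, so {P} is the only candidate key.

{P}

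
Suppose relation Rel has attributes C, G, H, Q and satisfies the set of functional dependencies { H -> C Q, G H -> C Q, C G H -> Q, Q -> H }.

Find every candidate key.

Attribute G never appears on the right-hand side of any dependency, so G must belong to every candidate key.
{G}⁺ = {G}, which is not all of the schema, so we must add further attributes.
{G, H}⁺: H→CQ adds C, Q → {C, G, H, Q}.
{G, Q}⁺: Q→H adds H; H→CQ adds C → {C, G, H, Q}.
Any other superkey contains one of these as a subset, so there are no further candidate keys.

{G, H}; {G, Q}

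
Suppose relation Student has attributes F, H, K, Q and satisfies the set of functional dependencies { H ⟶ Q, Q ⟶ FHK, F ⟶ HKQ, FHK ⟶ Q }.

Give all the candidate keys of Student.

{F}⁺: F→HKQ adds H, K, Q → {F, H, K, Q}.
{H}⁺: H→Q adds Q; Q→FHK adds F, K → {F, H, K, Q}.
{Q}⁺: Q→FHK adds F, H, K → {F, H, K, Q}.
Any other superkey contains one of these as a subset, so there are no further candidate keys.

{F}; {H}; {Q}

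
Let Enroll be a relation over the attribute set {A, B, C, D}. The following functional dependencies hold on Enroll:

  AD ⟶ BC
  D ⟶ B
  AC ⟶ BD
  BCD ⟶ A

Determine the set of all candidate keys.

(A, C), (A, D), (C, D)

{A, C}⁺: AC→BD adds B, D → {A, B, C, D}. Minimal: {C}⁺ = {C}; {A}⁺ = {A} — none reach the full schema.
{A, D}⁺: AD→BC adds B, C → {A, B, C, D}. Minimal: {D}⁺ = {B, D}; {A}⁺ = {A} — none reach the full schema.
{C, D}⁺: D→B adds B; BCD→A adds A → {A, B, C, D}. Minimal: {D}⁺ = {B, D}; {C}⁺ = {C} — none reach the full schema.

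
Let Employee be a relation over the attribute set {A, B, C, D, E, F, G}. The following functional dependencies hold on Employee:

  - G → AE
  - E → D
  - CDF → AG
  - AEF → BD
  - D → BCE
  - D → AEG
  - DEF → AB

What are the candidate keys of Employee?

DF; EF; FG

Attribute F never appears on the right-hand side of any dependency, so F must belong to every candidate key.
{F}⁺ = {F}, which is not all of the schema, so we must add further attributes.
{D, F}⁺: D→BCE adds B, C, E; D→AEG adds A, G → {A, B, C, D, E, F, G}. Minimal: {F}⁺ = {F}; {D}⁺ = {A, B, C, D, E, G} — none reach the full schema.
{E, F}⁺: E→D adds D; D→BCE adds B, C; D→AEG adds A, G → {A, B, C, D, E, F, G}. Minimal: {F}⁺ = {F}; {E}⁺ = {A, B, C, D, E, G} — none reach the full schema.
{F, G}⁺: G→AE adds A, E; E→D adds D; AEF→BD adds B; D→BCE adds C → {A, B, C, D, E, F, G}. Minimal: {G}⁺ = {A, B, C, D, E, G}; {F}⁺ = {F} — none reach the full schema.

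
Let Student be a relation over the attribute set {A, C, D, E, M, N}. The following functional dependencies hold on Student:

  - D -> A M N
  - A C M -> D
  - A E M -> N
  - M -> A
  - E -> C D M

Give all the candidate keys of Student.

{E}

Attribute E never appears on the right-hand side of any dependency, so E must belong to every candidate key.
{E}⁺ = {A, C, D, E, M, N}, which is all of the schema, so {E} is the only candidate key.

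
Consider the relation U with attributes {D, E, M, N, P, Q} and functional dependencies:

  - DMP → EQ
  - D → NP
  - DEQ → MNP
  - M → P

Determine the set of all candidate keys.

Attribute D never appears on the right-hand side of any dependency, so D must belong to every candidate key.
{D}⁺ = {D, N, P}, which is not all of the schema, so we must add further attributes.
{D, M}⁺: D→NP adds N, P; DMP→EQ adds E, Q → {D, E, M, N, P, Q}. Minimal: {M}⁺ = {M, P}; {D}⁺ = {D, N, P} — none reach the full schema.
{D, E, Q}⁺: D→NP adds N, P; DEQ→MNP adds M → {D, E, M, N, P, Q}. Minimal: {E, Q}⁺ = {E, Q}; {D, Q}⁺ = {D, N, P, Q}; {D, E}⁺ = {D, E, N, P} — none reach the full schema.
Any other superkey contains one of these as a subset, so there are no further candidate keys.

{D, M}, {D, E, Q}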